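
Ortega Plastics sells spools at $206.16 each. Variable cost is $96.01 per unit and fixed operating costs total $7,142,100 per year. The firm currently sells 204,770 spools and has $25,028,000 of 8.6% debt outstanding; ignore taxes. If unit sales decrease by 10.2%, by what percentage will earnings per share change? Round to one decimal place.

-17.3%

Contribution at this volume is 204,770 × $110.15 = $22,555,415.50.
EBIT = $22,555,415.50 − $7,142,100 = $15,413,315.50.
After interest of $2,152,408.00, pre-tax earnings = $13,260,907.50.
Degree of combined leverage = contribution ÷ (EBIT − I) = $22,555,415.50 ÷ $13,260,907.50 = 1.7009.
EPS therefore changes by 1.7009 × (-10.2%) = -17.3%.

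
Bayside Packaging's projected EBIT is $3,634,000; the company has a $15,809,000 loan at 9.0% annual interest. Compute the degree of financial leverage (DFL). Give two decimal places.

Interest = $1,422,810.00.
Degree of financial leverage = EBIT / (EBIT − interest) = $3,634,000 / $2,211,190.00 = 1.6435.

1.64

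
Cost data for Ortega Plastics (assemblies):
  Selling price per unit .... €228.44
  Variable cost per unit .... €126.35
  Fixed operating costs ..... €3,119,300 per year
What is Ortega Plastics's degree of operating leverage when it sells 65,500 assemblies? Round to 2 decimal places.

Contribution at this volume is 65,500 × €102.09 = €6,686,895.00.
EBIT = €6,686,895.00 − €3,119,300 = €3,567,595.00.
Degree of operating leverage = €6,686,895.00 / €3,567,595.00 = 1.8743.

1.87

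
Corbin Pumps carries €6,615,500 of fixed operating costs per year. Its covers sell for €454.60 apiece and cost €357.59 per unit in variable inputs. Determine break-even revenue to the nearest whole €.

€31,000,993

CM per unit = €454.60 − €357.59 = €97.01; CM ratio = €97.01 / €454.60 = 0.2134.
Break-even revenue = fixed costs × price ÷ CM = €6,615,500 × €454.60 ÷ €97.01 = €31,000,993.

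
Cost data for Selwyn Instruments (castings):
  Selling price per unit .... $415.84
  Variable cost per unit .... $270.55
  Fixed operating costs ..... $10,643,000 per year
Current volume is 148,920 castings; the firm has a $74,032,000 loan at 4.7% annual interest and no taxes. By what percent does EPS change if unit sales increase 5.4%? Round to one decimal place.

+15.5%

Total contribution margin = 148,920 × $145.29 = $21,636,586.80.
Operating income = contribution − fixed costs = $21,636,586.80 − $10,643,000 = $10,993,586.80.
After interest of $3,479,504.00, pre-tax earnings = $7,514,082.80.
Degree of combined leverage = contribution ÷ (EBIT − I) = $21,636,586.80 ÷ $7,514,082.80 = 2.8795.
%ΔEPS = DCL × %ΔSales = 2.8795 × +5.4% = +15.5%.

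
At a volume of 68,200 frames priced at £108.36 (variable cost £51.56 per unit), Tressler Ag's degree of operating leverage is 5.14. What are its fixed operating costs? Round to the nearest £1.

Total contribution margin = 68,200 × £56.80 = £3,873,760.00.
DOL = contribution / EBIT, so EBIT = £3,873,760.00 / 5.14 = £753,649.81.
And FC = contribution − EBIT = £3,873,760.00 − £753,649.81 = £3,120,110.

£3,120,110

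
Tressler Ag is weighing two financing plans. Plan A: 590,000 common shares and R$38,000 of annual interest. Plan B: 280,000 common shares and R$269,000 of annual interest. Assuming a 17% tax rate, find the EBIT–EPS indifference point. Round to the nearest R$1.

At indifference, (EBIT − 38,000)(1 − t)/590,000 = (EBIT − 269,000)(1 − t)/280,000.
Cancelling (1 − t) and cross-multiplying: 280,000·(EBIT − 38,000) = 590,000·(EBIT − 269,000).
EBIT × (590,000 − 280,000) = 269,000 × 590,000 − 38,000 × 280,000 = 148,070,000,000, so EBIT = 148,070,000,000 ÷ 310,000 = 477,645.16.

R$477,645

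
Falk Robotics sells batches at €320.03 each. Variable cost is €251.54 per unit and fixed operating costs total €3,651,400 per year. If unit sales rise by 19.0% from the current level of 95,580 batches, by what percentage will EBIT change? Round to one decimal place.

+43.0%

At 95,580 units, contribution = 95,580 × €68.49 = €6,546,274.20.
EBIT = €6,546,274.20 − €3,651,400 = €2,894,874.20.
So DOL = total CM / EBIT = €6,546,274.20 / €2,894,874.20 = 2.2613.
Operating income changes by 2.2613 × +19.0% = +43.0%.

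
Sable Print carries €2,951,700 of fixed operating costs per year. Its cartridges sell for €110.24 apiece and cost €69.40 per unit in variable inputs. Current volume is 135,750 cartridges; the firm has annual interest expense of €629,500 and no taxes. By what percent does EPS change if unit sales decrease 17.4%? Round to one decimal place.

At 135,750 units, contribution = 135,750 × €40.84 = €5,544,030.00.
Operating income = contribution − fixed costs = €5,544,030.00 − €2,951,700 = €2,592,330.00.
After interest of €629,500.00, pre-tax earnings = €1,962,830.00.
Degree of combined leverage = contribution ÷ (EBIT − I) = €5,544,030.00 ÷ €1,962,830.00 = 2.8245.
EPS therefore changes by 2.8245 × (-17.4%) = -49.1%.

-49.1%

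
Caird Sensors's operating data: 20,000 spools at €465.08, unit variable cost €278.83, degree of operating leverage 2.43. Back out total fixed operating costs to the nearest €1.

€2,192,078

Total contribution margin = 20,000 × €186.25 = €3,725,000.00.
DOL = contribution / EBIT, so EBIT = €3,725,000.00 / 2.43 = €1,532,921.81.
Fixed costs = CM − EBIT = €3,725,000.00 − €1,532,921.81 = €2,192,078.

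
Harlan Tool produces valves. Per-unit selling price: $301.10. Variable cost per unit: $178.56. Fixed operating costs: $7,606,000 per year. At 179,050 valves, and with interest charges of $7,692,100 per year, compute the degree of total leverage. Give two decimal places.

3.30

At 179,050 units, contribution = 179,050 × $122.54 = $21,940,787.00.
Operating income = contribution − fixed costs = $21,940,787.00 − $7,606,000 = $14,334,787.00. Interest = $7,692,100.00.
DOL = $21,940,787.00 ÷ $14,334,787.00 = 1.5306; DFL = $14,334,787.00 ÷ $6,642,687.00 = 2.1580.
Combined leverage = 1.5306 × 2.1580 = 3.3030.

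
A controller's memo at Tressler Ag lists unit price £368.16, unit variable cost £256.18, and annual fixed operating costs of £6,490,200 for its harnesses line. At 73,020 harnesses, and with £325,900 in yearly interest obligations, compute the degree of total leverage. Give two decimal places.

Contribution at this volume is 73,020 × £111.98 = £8,176,779.60.
Operating income = contribution − fixed costs = £8,176,779.60 − £6,490,200 = £1,686,579.60. Interest = £325,900.00, so EBIT − I = £1,360,679.60.
Degree of total leverage = total CM / (EBIT − interest) = £8,176,779.60 / £1,360,679.60 = 6.0093.

6.01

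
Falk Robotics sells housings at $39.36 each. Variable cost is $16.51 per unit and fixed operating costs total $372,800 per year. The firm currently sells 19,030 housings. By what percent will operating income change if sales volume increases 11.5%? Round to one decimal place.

+80.6%

At 19,030 units, contribution = 19,030 × $22.85 = $434,835.50.
Subtracting fixed costs: EBIT = $434,835.50 − $372,800 = $62,035.50.
So DOL = total CM / EBIT = $434,835.50 / $62,035.50 = 7.0095.
So EBIT moves 7.0095 × (+11.5%) = +80.6%.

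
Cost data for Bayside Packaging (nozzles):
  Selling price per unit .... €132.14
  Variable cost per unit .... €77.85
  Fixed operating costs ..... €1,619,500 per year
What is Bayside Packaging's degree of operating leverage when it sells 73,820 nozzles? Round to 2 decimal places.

1.68

At 73,820 units, contribution = 73,820 × €54.29 = €4,007,687.80.
Subtracting fixed costs: EBIT = €4,007,687.80 − €1,619,500 = €2,388,187.80.
DOL = contribution ÷ EBIT = €4,007,687.80 ÷ €2,388,187.80 = 1.6781.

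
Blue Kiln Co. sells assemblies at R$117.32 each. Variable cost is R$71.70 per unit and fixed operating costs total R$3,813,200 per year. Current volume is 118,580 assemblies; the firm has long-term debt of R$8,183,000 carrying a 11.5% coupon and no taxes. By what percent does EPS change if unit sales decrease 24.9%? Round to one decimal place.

-205.5%

At 118,580 units, contribution = 118,580 × R$45.62 = R$5,409,619.60.
Subtracting fixed costs: EBIT = R$5,409,619.60 − R$3,813,200 = R$1,596,419.60.
After interest of R$941,045.00, pre-tax earnings = R$655,374.60.
Degree of combined leverage = contribution ÷ (EBIT − I) = R$5,409,619.60 ÷ R$655,374.60 = 8.2542.
%ΔEPS = DCL × %ΔSales = 8.2542 × -24.9% = -205.5%.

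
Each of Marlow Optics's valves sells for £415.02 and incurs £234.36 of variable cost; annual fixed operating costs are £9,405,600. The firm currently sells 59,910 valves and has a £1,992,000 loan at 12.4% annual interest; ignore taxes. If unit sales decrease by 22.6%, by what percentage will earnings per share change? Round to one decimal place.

-208.9%

At 59,910 units, contribution = 59,910 × £180.66 = £10,823,340.60.
Subtracting fixed costs: EBIT = £10,823,340.60 − £9,405,600 = £1,417,740.60.
After interest of £247,008.00, pre-tax earnings = £1,170,732.60.
Degree of combined leverage = contribution ÷ (EBIT − I) = £10,823,340.60 ÷ £1,170,732.60 = 9.2449.
%ΔEPS = DCL × %ΔSales = 9.2449 × -22.6% = -208.9%.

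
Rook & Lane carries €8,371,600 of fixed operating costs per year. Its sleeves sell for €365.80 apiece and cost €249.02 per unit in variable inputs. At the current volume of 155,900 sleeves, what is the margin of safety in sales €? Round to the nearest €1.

Contribution margin per unit = €365.80 − €249.02 = €116.78. Break-even units = €8,371,600 ÷ €116.78 = 71,686.93; break-even revenue = 71,686.93 × €365.80 = €26,223,079.98.
Actual sales revenue = 155,900 × €365.80 = €57,028,220.00.
Margin of safety = €57,028,220.00 − €26,223,079.98 = €30,805,140.

€30,805,140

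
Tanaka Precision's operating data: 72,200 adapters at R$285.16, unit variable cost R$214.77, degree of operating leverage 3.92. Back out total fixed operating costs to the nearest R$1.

Total contribution margin = 72,200 × R$70.39 = R$5,082,158.00.
Since DOL = CM ÷ EBIT, EBIT = R$5,082,158.00 ÷ 3.92 = R$1,296,468.88.
Fixed costs = CM − EBIT = R$5,082,158.00 − R$1,296,468.88 = R$3,785,689.

R$3,785,689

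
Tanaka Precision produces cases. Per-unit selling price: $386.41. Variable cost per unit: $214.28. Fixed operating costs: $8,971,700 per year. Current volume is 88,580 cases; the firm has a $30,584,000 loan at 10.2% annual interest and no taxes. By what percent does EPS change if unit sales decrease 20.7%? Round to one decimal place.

At 88,580 units, contribution = 88,580 × $172.13 = $15,247,275.40.
EBIT = $15,247,275.40 − $8,971,700 = $6,275,575.40.
After interest of $3,119,568.00, pre-tax earnings = $3,156,007.40.
DCL = total CM / (EBIT − I) = $15,247,275.40 / $3,156,007.40 = 4.8312.
%ΔEPS = DCL × %ΔSales = 4.8312 × -20.7% = -100.0%.

-100.0%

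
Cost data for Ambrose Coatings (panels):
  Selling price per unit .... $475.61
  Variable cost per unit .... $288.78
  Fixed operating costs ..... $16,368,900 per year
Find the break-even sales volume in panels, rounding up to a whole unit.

87,614 panels

Contribution margin per unit = $475.61 − $288.78 = $186.83.
Break-even volume = fixed costs ÷ CM per unit = $16,368,900 ÷ $186.83 = 87,613.87, so 87,614 panels.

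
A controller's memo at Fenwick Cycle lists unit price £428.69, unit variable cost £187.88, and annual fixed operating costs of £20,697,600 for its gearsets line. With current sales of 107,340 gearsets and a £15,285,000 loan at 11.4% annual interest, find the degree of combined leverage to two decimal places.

At 107,340 units, contribution = 107,340 × £240.81 = £25,848,545.40.
EBIT = £25,848,545.40 − £20,697,600 = £5,150,945.40. Interest = £1,742,490.00.
DOL = £25,848,545.40 ÷ £5,150,945.40 = 5.0182; DFL = £5,150,945.40 ÷ £3,408,455.40 = 1.5112.
Combined leverage = 5.0182 × 1.5112 = 7.5835.

7.58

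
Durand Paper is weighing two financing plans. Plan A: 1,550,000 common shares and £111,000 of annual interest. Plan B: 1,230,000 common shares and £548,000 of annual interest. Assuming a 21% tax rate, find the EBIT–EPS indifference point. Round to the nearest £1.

Set EPS_A = EPS_B: (EBIT − £111,000)(1 − 0.21) ÷ 1,550,000 = (EBIT − £548,000)(1 − 0.21) ÷ 1,230,000.
Cancelling (1 − t) and cross-multiplying: 1,230,000·(EBIT − 111,000) = 1,550,000·(EBIT − 548,000).
Solving, EBIT = (548,000·1,550,000 − 111,000·1,230,000) / (1,550,000 − 1,230,000) = 712,870,000,000 / 320,000 = 2,227,718.75.

£2,227,719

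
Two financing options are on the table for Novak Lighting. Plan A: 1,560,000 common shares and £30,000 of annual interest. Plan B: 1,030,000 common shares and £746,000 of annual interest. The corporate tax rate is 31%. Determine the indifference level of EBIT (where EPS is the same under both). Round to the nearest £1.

£2,137,472

At indifference, (EBIT − 30,000)(1 − t)/1,560,000 = (EBIT − 746,000)(1 − t)/1,030,000.
The (1 − t) factor cancels: (EBIT − 30,000) × 1,030,000 = (EBIT − 746,000) × 1,560,000.
EBIT × (1,560,000 − 1,030,000) = 746,000 × 1,560,000 − 30,000 × 1,030,000 = 1,132,860,000,000, so EBIT = 1,132,860,000,000 ÷ 530,000 = 2,137,471.70.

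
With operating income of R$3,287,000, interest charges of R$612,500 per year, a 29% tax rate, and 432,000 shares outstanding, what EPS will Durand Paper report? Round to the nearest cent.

Pre-tax income = R$3,287,000 − R$612,500.00 = R$2,674,500.00.
Net income = R$2,674,500.00 × (1 − 0.29) = R$1,898,895.00.
EPS = R$1,898,895.00 ÷ 432,000 = R$4.40.

R$4.40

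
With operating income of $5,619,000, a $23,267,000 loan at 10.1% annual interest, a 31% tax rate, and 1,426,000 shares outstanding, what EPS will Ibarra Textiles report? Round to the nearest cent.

$1.58

Pre-tax income = $5,619,000 − $2,349,967.00 = $3,269,033.00.
Net income = $3,269,033.00 × (1 − 0.31) = $2,255,632.77.
EPS = $2,255,632.77 ÷ 1,426,000 = $1.58.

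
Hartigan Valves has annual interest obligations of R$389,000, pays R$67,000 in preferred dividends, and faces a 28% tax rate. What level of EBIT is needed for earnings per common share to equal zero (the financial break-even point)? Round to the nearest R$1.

R$482,056

Preferred dividends are paid after tax, so their pre-tax equivalent is R$67,000 ÷ (1 − 0.28) = R$93,055.56.
Financial break-even EBIT = interest + D_p ÷ (1 − t) = R$389,000 + R$93,055.56 = R$482,055.56.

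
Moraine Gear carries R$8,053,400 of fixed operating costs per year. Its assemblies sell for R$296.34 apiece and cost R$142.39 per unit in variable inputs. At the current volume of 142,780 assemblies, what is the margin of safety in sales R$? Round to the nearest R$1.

R$26,809,349

Contribution margin per unit = R$296.34 − R$142.39 = R$153.95. Break-even units = R$8,053,400 ÷ R$153.95 = 52,311.79; break-even revenue = 52,311.79 × R$296.34 = R$15,502,075.71.
Actual sales revenue = 142,780 × R$296.34 = R$42,311,425.20.
Margin of safety = R$42,311,425.20 − R$15,502,075.71 = R$26,809,349.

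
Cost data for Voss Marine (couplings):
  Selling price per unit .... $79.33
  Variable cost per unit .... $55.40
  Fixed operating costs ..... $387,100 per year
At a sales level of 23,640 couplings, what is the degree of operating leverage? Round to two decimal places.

3.17

Contribution at this volume is 23,640 × $23.93 = $565,705.20.
Operating income = contribution − fixed costs = $565,705.20 − $387,100 = $178,605.20.
So DOL = total CM / EBIT = $565,705.20 / $178,605.20 = 3.1674.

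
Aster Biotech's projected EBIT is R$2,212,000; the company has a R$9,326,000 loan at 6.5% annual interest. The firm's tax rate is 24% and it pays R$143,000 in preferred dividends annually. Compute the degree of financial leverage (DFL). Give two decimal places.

1.56

Interest = R$606,190.00.
Preferred dividends grossed up pre-tax: R$143,000 / (1 − 0.24) = R$188,157.89.
DFL = EBIT ÷ [EBIT − I − D_p/(1−t)] = R$2,212,000 ÷ [R$2,212,000 − R$606,190.00 − R$188,157.89] = R$2,212,000 ÷ R$1,417,652.11 = 1.5603.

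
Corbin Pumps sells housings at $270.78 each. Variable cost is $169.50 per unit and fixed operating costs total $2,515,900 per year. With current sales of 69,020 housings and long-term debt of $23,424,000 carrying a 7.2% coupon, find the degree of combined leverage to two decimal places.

2.51

Total contribution margin = 69,020 × $101.28 = $6,990,345.60.
Subtracting fixed costs: EBIT = $6,990,345.60 − $2,515,900 = $4,474,445.60. Interest = $1,686,528.00.
DOL = $6,990,345.60 ÷ $4,474,445.60 = 1.5623; DFL = $4,474,445.60 ÷ $2,787,917.60 = 1.6049.
Combined leverage = 1.5623 × 1.6049 = 2.5073.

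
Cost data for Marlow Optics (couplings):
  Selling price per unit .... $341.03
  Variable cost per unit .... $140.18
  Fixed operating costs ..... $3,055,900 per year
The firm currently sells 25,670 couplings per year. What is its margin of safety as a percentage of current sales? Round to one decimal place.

Contribution margin per unit = $341.03 − $140.18 = $200.85. Break-even units = $3,055,900 ÷ $200.85 = 15,214.84; break-even revenue = 15,214.84 × $341.03 = $5,188,715.84.
Current sales = 25,670 × $341.03 = $8,754,240.10.
Margin of safety = ($8,754,240.10 − $5,188,715.84) ÷ $8,754,240.10 = 40.7%.

40.7%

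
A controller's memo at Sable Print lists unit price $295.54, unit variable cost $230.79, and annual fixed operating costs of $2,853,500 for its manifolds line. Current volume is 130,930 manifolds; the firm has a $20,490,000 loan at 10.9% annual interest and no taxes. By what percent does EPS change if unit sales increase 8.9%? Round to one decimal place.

Total contribution margin = 130,930 × $64.75 = $8,477,717.50.
Subtracting fixed costs: EBIT = $8,477,717.50 − $2,853,500 = $5,624,217.50.
Interest = $2,233,410.00, so EBIT − I = $3,390,807.50.
Degree of combined leverage = contribution ÷ (EBIT − I) = $8,477,717.50 ÷ $3,390,807.50 = 2.5002.
%ΔEPS = DCL × %ΔSales = 2.5002 × +8.9% = +22.3%.

+22.3%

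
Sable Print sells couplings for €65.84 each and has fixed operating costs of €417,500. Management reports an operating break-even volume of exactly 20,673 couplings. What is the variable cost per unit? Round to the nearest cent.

€45.64

Contribution per unit must be FC / Q = €417,500 / 20,673 = €20.1954.
Variable cost per unit = €65.84 − €20.1954 = €45.64.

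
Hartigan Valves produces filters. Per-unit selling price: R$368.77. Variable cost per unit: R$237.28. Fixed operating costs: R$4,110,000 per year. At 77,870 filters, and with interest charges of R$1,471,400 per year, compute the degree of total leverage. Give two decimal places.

2.20

Total contribution margin = 77,870 × R$131.49 = R$10,239,126.30.
Subtracting fixed costs: EBIT = R$10,239,126.30 − R$4,110,000 = R$6,129,126.30. Interest = R$1,471,400.00.
DOL = R$10,239,126.30 ÷ R$6,129,126.30 = 1.6706; DFL = R$6,129,126.30 ÷ R$4,657,726.30 = 1.3159.
Combined leverage = 1.6706 × 1.3159 = 2.1983.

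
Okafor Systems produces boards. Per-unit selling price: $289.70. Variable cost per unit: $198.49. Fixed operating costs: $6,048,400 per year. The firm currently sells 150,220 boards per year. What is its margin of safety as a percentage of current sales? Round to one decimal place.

Each unit contributes $289.70 − $198.49 = $91.21. Break-even units = $6,048,400 ÷ $91.21 = 66,312.90; break-even revenue = 66,312.90 × $289.70 = $19,210,848.37.
Current sales = 150,220 × $289.70 = $43,518,734.00.
Margin of safety = ($43,518,734.00 − $19,210,848.37) ÷ $43,518,734.00 = 55.9%.

55.9%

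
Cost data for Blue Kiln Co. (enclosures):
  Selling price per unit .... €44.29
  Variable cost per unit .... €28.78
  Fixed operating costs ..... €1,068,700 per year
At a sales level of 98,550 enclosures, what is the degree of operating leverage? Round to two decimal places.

At 98,550 units, contribution = 98,550 × €15.51 = €1,528,510.50.
Operating income = contribution − fixed costs = €1,528,510.50 − €1,068,700 = €459,810.50.
DOL = contribution ÷ EBIT = €1,528,510.50 ÷ €459,810.50 = 3.3242.

3.32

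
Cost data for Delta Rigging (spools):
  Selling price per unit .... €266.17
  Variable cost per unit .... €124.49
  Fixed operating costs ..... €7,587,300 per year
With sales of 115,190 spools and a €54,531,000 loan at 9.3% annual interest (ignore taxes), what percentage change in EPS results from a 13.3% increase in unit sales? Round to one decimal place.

+59.3%

Contribution at this volume is 115,190 × €141.68 = €16,320,119.20.
Operating income = contribution − fixed costs = €16,320,119.20 − €7,587,300 = €8,732,819.20.
After interest of €5,071,383.00, pre-tax earnings = €3,661,436.20.
Degree of combined leverage = contribution ÷ (EBIT − I) = €16,320,119.20 ÷ €3,661,436.20 = 4.4573.
EPS therefore changes by 4.4573 × (+13.3%) = +59.3%.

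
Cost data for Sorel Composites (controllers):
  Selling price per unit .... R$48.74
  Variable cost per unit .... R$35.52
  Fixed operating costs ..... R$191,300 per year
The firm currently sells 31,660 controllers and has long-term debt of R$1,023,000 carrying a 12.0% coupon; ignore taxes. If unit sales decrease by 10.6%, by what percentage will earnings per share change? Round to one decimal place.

At 31,660 units, contribution = 31,660 × R$13.22 = R$418,545.20.
Operating income = contribution − fixed costs = R$418,545.20 − R$191,300 = R$227,245.20.
After interest of R$122,760.00, pre-tax earnings = R$104,485.20.
Degree of combined leverage = contribution ÷ (EBIT − I) = R$418,545.20 ÷ R$104,485.20 = 4.0058.
%ΔEPS = DCL × %ΔSales = 4.0058 × -10.6% = -42.5%.

-42.5%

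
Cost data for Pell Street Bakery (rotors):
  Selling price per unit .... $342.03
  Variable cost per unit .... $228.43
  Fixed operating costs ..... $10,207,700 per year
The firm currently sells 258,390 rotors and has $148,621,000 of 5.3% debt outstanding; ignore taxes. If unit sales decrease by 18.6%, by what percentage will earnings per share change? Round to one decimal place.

Contribution at this volume is 258,390 × $113.60 = $29,353,104.00.
Operating income = contribution − fixed costs = $29,353,104.00 − $10,207,700 = $19,145,404.00.
After interest of $7,876,913.00, pre-tax earnings = $11,268,491.00.
Degree of combined leverage = contribution ÷ (EBIT − I) = $29,353,104.00 ÷ $11,268,491.00 = 2.6049.
EPS therefore changes by 2.6049 × (-18.6%) = -48.5%.

-48.5%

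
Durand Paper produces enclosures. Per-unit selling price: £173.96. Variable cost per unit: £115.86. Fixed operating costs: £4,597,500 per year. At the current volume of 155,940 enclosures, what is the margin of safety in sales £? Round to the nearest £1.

£13,361,727

Contribution margin per unit = £173.96 − £115.86 = £58.10. Break-even units = £4,597,500 ÷ £58.10 = 79,130.81; break-even revenue = 79,130.81 × £173.96 = £13,765,595.52.
Actual sales revenue = 155,940 × £173.96 = £27,127,322.40.
Margin of safety = £27,127,322.40 − £13,765,595.52 = £13,361,727.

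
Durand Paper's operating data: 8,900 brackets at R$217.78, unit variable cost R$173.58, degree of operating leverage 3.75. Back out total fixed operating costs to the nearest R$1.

R$288,479

Contribution at this volume is 8,900 × R$44.20 = R$393,380.00.
DOL = contribution / EBIT, so EBIT = R$393,380.00 / 3.75 = R$104,901.33.
Fixed costs = CM − EBIT = R$393,380.00 − R$104,901.33 = R$288,479.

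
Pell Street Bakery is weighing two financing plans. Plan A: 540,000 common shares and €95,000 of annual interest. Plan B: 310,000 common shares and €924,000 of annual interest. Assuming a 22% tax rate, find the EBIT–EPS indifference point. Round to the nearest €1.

€2,041,348

At indifference, (EBIT − 95,000)(1 − t)/540,000 = (EBIT − 924,000)(1 − t)/310,000.
Cancelling (1 − t) and cross-multiplying: 310,000·(EBIT − 95,000) = 540,000·(EBIT − 924,000).
EBIT × (540,000 − 310,000) = 924,000 × 540,000 − 95,000 × 310,000 = 469,510,000,000, so EBIT = 469,510,000,000 ÷ 230,000 = 2,041,347.83.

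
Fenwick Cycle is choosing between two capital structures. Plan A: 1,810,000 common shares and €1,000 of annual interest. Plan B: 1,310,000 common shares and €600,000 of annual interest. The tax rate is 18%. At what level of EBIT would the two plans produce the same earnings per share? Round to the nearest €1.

At indifference, (EBIT − 1,000)(1 − t)/1,810,000 = (EBIT − 600,000)(1 − t)/1,310,000.
The (1 − t) factor cancels: (EBIT − 1,000) × 1,310,000 = (EBIT − 600,000) × 1,810,000.
Solving, EBIT = (600,000·1,810,000 − 1,000·1,310,000) / (1,810,000 − 1,310,000) = 1,084,690,000,000 / 500,000 = 2,169,380.00.

€2,169,380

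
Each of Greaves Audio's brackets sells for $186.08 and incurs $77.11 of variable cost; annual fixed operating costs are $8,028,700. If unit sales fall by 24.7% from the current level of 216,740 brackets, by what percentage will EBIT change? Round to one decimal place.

Contribution at this volume is 216,740 × $108.97 = $23,618,157.80.
EBIT = $23,618,157.80 − $8,028,700 = $15,589,457.80.
DOL = contribution ÷ EBIT = $23,618,157.80 ÷ $15,589,457.80 = 1.5150.
%ΔEBIT = DOL × %ΔSales = 1.5150 × -24.7% = -37.4%.

-37.4%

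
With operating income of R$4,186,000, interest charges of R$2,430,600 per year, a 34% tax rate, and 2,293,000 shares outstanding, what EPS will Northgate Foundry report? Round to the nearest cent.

R$0.51

Pre-tax income = R$4,186,000 − R$2,430,600.00 = R$1,755,400.00.
Net income = R$1,755,400.00 × (1 − 0.34) = R$1,158,564.00.
EPS = R$1,158,564.00 ÷ 2,293,000 = R$0.51.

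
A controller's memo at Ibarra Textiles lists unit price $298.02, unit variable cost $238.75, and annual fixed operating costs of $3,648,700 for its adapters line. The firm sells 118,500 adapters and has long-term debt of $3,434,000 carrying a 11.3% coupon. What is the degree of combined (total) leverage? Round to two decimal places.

Total contribution margin = 118,500 × $59.27 = $7,023,495.00.
Operating income = contribution − fixed costs = $7,023,495.00 − $3,648,700 = $3,374,795.00. Interest = $388,042.00, so EBIT − I = $2,986,753.00.
DCL = contribution ÷ (EBIT − I) = $7,023,495.00 ÷ $2,986,753.00 = 2.3515.

2.35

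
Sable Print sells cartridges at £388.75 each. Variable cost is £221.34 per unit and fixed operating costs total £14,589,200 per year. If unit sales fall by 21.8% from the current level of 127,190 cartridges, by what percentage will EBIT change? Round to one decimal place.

-69.2%

Contribution at this volume is 127,190 × £167.41 = £21,292,877.90.
Subtracting fixed costs: EBIT = £21,292,877.90 − £14,589,200 = £6,703,677.90.
Degree of operating leverage = £21,292,877.90 / £6,703,677.90 = 3.1763.
So EBIT moves 3.1763 × (-21.8%) = -69.2%.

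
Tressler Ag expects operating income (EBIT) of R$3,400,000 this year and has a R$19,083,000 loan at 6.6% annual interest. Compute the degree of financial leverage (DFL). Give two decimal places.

1.59

Annual interest charges come to R$1,259,478.00.
DFL = EBIT ÷ (EBIT − I) = R$3,400,000 ÷ (R$3,400,000 − R$1,259,478.00) = R$3,400,000 ÷ R$2,140,522.00 = 1.5884.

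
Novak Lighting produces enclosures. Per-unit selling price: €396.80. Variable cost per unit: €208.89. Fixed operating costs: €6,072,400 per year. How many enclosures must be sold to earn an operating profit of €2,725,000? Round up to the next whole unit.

Contribution margin per unit = €396.80 − €208.89 = €187.91.
Need Q such that Q × €187.91 − €6,072,400 = €2,725,000, i.e. Q = €8,797,400 / €187.91 = 46,817.09 → 46,818.

46,818 enclosures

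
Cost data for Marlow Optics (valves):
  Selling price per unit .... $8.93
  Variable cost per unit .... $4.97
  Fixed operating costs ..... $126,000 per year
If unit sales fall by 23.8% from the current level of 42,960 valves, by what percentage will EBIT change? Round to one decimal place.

At 42,960 units, contribution = 42,960 × $3.96 = $170,121.60.
Subtracting fixed costs: EBIT = $170,121.60 − $126,000 = $44,121.60.
Degree of operating leverage = $170,121.60 / $44,121.60 = 3.8557.
%ΔEBIT = DOL × %ΔSales = 3.8557 × -23.8% = -91.8%.

-91.8%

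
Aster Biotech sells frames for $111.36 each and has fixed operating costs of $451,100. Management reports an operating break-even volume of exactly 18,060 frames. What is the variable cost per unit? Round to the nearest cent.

$86.38

At break-even, FC = Q × (P − VC), so P − VC = $451,100 ÷ 18,060 = $24.9779.
Hence VC = price − CM = $111.36 − $24.9779 = $86.38.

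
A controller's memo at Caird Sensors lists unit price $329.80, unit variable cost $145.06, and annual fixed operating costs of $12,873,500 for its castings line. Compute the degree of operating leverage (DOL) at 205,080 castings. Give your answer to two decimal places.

At 205,080 units, contribution = 205,080 × $184.74 = $37,886,479.20.
Operating income = contribution − fixed costs = $37,886,479.20 − $12,873,500 = $25,012,979.20.
Degree of operating leverage = $37,886,479.20 / $25,012,979.20 = 1.5147.

1.51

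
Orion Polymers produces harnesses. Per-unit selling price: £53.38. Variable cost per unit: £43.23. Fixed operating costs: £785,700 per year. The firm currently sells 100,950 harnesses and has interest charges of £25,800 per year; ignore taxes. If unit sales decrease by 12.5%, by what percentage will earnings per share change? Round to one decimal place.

Total contribution margin = 100,950 × £10.15 = £1,024,642.50.
Subtracting fixed costs: EBIT = £1,024,642.50 − £785,700 = £238,942.50.
Interest = £25,800.00, so EBIT − I = £213,142.50.
DCL = total CM / (EBIT − I) = £1,024,642.50 / £213,142.50 = 4.8073.
EPS therefore changes by 4.8073 × (-12.5%) = -60.1%.

-60.1%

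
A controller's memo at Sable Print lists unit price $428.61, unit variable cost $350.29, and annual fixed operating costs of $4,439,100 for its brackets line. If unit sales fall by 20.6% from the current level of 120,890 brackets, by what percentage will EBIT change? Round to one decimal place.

Contribution at this volume is 120,890 × $78.32 = $9,468,104.80.
Operating income = contribution − fixed costs = $9,468,104.80 − $4,439,100 = $5,029,004.80.
Degree of operating leverage = $9,468,104.80 / $5,029,004.80 = 1.8827.
%ΔEBIT = DOL × %ΔSales = 1.8827 × -20.6% = -38.8%.

-38.8%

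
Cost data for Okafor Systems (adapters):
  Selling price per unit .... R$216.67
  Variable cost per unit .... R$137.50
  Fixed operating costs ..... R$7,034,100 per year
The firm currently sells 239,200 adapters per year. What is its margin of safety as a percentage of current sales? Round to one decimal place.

Unit CM = price − variable cost = R$216.67 − R$137.50 = R$79.17. Break-even units = R$7,034,100 ÷ R$79.17 = 88,848.05; break-even revenue = 88,848.05 × R$216.67 = R$19,250,706.67.
Current sales = 239,200 × R$216.67 = R$51,827,464.00.
Margin of safety = (R$51,827,464.00 − R$19,250,706.67) ÷ R$51,827,464.00 = 62.9%.

62.9%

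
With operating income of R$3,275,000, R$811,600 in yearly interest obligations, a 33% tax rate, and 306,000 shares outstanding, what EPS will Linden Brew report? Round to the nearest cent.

R$5.39

Pre-tax income = R$3,275,000 − R$811,600.00 = R$2,463,400.00.
Net income = R$2,463,400.00 × (1 − 0.33) = R$1,650,478.00.
EPS = R$1,650,478.00 ÷ 306,000 = R$5.39.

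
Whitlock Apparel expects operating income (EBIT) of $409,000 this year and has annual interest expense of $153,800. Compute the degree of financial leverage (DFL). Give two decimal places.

1.60

Annual interest charges come to $153,800.00.
DFL = EBIT ÷ (EBIT − I) = $409,000 ÷ ($409,000 − $153,800.00) = $409,000 ÷ $255,200.00 = 1.6027.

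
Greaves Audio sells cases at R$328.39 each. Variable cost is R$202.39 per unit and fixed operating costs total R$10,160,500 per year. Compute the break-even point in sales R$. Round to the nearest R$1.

Contribution margin per unit = R$328.39 − R$202.39 = R$126.00, a CM ratio of R$126.00 ÷ R$328.39 = 0.3837.
Break-even sales = FC ÷ CM ratio = R$10,160,500 × R$328.39 / R$126.00 = R$26,481,005.

R$26,481,005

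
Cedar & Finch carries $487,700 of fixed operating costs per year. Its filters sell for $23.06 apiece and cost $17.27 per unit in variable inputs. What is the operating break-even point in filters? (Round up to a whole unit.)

84,232 filters

Contribution margin per unit = $23.06 − $17.27 = $5.79.
Units to break even: $487,700 ÷ $5.79 = 84,231.43, rounded up to 84,232.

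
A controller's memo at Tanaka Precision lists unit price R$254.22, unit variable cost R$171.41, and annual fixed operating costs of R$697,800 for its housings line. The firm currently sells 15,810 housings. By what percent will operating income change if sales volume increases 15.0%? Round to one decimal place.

Contribution at this volume is 15,810 × R$82.81 = R$1,309,226.10.
Subtracting fixed costs: EBIT = R$1,309,226.10 − R$697,800 = R$611,426.10.
Degree of operating leverage = R$1,309,226.10 / R$611,426.10 = 2.1413.
Operating income changes by 2.1413 × +15.0% = +32.1%.

+32.1%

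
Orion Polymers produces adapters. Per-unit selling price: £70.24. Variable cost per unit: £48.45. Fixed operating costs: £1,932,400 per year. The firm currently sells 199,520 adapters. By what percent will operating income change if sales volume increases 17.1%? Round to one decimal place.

At 199,520 units, contribution = 199,520 × £21.79 = £4,347,540.80.
Subtracting fixed costs: EBIT = £4,347,540.80 − £1,932,400 = £2,415,140.80.
So DOL = total CM / EBIT = £4,347,540.80 / £2,415,140.80 = 1.8001.
%ΔEBIT = DOL × %ΔSales = 1.8001 × +17.1% = +30.8%.

+30.8%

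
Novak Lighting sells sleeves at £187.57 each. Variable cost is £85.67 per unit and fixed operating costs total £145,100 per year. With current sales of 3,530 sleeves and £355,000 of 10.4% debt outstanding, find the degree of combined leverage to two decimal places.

2.02

At 3,530 units, contribution = 3,530 × £101.90 = £359,707.00.
Subtracting fixed costs: EBIT = £359,707.00 − £145,100 = £214,607.00. Interest = £36,920.00.
DOL = £359,707.00 ÷ £214,607.00 = 1.6761; DFL = £214,607.00 ÷ £177,687.00 = 1.2078.
DCL = DOL × DFL = 1.6761 × 1.2078 = 2.0244.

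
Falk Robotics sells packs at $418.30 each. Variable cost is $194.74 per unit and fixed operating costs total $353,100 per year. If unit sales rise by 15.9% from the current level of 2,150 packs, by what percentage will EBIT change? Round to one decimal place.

+59.9%

Contribution at this volume is 2,150 × $223.56 = $480,654.00.
Operating income = contribution − fixed costs = $480,654.00 − $353,100 = $127,554.00.
DOL = contribution ÷ EBIT = $480,654.00 ÷ $127,554.00 = 3.7682.
%ΔEBIT = DOL × %ΔSales = 3.7682 × +15.9% = +59.9%.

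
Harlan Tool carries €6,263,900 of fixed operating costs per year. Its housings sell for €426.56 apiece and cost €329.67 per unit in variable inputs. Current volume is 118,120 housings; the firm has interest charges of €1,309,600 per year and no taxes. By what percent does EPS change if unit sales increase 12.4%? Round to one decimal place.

+36.7%

Total contribution margin = 118,120 × €96.89 = €11,444,646.80.
EBIT = €11,444,646.80 − €6,263,900 = €5,180,746.80.
After interest of €1,309,600.00, pre-tax earnings = €3,871,146.80.
Degree of combined leverage = contribution ÷ (EBIT − I) = €11,444,646.80 ÷ €3,871,146.80 = 2.9564.
%ΔEPS = DCL × %ΔSales = 2.9564 × +12.4% = +36.7%.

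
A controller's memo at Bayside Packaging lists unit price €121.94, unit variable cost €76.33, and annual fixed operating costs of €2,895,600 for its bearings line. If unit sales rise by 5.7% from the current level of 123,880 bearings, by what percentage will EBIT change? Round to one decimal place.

Contribution at this volume is 123,880 × €45.61 = €5,650,166.80.
EBIT = €5,650,166.80 − €2,895,600 = €2,754,566.80.
So DOL = total CM / EBIT = €5,650,166.80 / €2,754,566.80 = 2.0512.
So EBIT moves 2.0512 × (+5.7%) = +11.7%.

+11.7%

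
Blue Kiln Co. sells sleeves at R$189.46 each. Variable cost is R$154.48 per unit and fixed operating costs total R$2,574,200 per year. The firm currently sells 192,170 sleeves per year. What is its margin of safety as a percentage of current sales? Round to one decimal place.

Contribution margin per unit = R$189.46 − R$154.48 = R$34.98. Break-even units = R$2,574,200 ÷ R$34.98 = 73,590.62; break-even revenue = 73,590.62 × R$189.46 = R$13,942,479.47.
Current sales = 192,170 × R$189.46 = R$36,408,528.20.
Margin of safety = (R$36,408,528.20 − R$13,942,479.47) ÷ R$36,408,528.20 = 61.7%.

61.7%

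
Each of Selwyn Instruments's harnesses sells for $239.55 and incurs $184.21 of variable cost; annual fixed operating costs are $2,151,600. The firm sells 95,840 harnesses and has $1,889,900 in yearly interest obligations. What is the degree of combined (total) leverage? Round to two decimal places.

4.20

At 95,840 units, contribution = 95,840 × $55.34 = $5,303,785.60.
EBIT = $5,303,785.60 − $2,151,600 = $3,152,185.60. Interest = $1,889,900.00, so EBIT − I = $1,262,285.60.
Degree of total leverage = total CM / (EBIT − interest) = $5,303,785.60 / $1,262,285.60 = 4.2017.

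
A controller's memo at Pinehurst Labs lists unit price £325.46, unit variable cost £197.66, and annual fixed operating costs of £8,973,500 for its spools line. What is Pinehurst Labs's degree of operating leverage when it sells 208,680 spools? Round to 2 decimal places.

Contribution at this volume is 208,680 × £127.80 = £26,669,304.00.
Operating income = contribution − fixed costs = £26,669,304.00 − £8,973,500 = £17,695,804.00.
Degree of operating leverage = £26,669,304.00 / £17,695,804.00 = 1.5071.

1.51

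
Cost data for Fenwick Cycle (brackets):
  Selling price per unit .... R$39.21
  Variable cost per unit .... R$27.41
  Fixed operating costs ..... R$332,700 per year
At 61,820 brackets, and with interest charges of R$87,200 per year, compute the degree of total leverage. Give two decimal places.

At 61,820 units, contribution = 61,820 × R$11.80 = R$729,476.00.
Subtracting fixed costs: EBIT = R$729,476.00 − R$332,700 = R$396,776.00. Interest = R$87,200.00.
DOL = R$729,476.00 ÷ R$396,776.00 = 1.8385; DFL = R$396,776.00 ÷ R$309,576.00 = 1.2817.
Combined leverage = 1.8385 × 1.2817 = 2.3564.

2.36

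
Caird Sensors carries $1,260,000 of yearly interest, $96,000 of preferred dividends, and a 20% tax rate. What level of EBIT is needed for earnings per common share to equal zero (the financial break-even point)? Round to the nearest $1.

Preferred dividends are paid after tax, so their pre-tax equivalent is $96,000 ÷ (1 − 0.20) = $120,000.00.
EPS = 0 when EBIT covers interest plus the pre-tax preferred burden: $1,260,000 + $120,000.00 = $1,380,000.00.

$1,380,000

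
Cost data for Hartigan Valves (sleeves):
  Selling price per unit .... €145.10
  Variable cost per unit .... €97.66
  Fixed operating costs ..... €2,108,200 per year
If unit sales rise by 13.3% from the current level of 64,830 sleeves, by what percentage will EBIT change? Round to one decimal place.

Contribution at this volume is 64,830 × €47.44 = €3,075,535.20.
Subtracting fixed costs: EBIT = €3,075,535.20 − €2,108,200 = €967,335.20.
Degree of operating leverage = €3,075,535.20 / €967,335.20 = 3.1794.
Operating income changes by 3.1794 × +13.3% = +42.3%.

+42.3%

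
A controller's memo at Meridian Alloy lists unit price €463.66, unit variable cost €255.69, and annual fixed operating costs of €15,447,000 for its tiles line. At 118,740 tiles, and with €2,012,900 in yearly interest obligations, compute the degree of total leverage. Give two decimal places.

At 118,740 units, contribution = 118,740 × €207.97 = €24,694,357.80.
EBIT = €24,694,357.80 − €15,447,000 = €9,247,357.80. Interest = €2,012,900.00, so EBIT − I = €7,234,457.80.
DCL = contribution ÷ (EBIT − I) = €24,694,357.80 ÷ €7,234,457.80 = 3.4134.

3.41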